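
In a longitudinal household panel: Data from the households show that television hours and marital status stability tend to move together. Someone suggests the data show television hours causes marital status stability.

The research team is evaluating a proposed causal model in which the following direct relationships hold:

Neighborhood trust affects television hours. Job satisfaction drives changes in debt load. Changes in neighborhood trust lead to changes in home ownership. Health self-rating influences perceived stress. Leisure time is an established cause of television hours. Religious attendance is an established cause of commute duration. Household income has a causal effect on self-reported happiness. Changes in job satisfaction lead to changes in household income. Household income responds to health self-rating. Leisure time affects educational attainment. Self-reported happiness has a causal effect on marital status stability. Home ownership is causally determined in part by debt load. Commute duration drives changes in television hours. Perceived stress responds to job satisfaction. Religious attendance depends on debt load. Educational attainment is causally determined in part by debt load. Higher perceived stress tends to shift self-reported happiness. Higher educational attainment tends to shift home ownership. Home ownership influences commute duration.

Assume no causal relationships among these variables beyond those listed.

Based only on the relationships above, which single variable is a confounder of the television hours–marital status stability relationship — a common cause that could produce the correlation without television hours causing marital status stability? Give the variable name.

Job satisfaction has a causal path to television hours (job satisfaction → debt load → home ownership → commute duration → television hours) and a separate causal path to marital status stability (job satisfaction → perceived stress → self-reported happiness → marital status stability), so it is a common cause of both.
No stated relationship gives television hours a causal route to marital status stability, so the correlation is explained by the shared upstream cause rather than a direct effect.

job satisfaction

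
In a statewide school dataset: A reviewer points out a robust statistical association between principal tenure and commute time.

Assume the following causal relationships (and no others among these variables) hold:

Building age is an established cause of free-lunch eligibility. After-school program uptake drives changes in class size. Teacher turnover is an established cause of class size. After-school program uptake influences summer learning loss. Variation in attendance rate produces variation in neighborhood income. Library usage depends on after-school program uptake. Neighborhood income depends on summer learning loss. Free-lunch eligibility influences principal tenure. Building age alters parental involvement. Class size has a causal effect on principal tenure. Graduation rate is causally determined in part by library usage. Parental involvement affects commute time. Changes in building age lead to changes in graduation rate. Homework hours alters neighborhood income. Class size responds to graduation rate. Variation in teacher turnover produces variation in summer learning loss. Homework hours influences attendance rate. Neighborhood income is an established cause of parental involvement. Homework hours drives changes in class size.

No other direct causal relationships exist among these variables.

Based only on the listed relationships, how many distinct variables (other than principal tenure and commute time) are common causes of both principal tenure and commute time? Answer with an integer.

4

The common causes are: after-school program uptake (to principal tenure via after-school program uptake → class size → principal tenure; to commute time via after-school program uptake → summer learning loss → neighborhood income → parental involvement → commute time); building age (to principal tenure via building age → free-lunch eligibility → principal tenure; to commute time via building age → parental involvement → commute time); homework hours (to principal tenure via homework hours → class size → principal tenure; to commute time via homework hours → neighborhood income → parental involvement → commute time); teacher turnover (to principal tenure via teacher turnover → class size → principal tenure; to commute time via teacher turnover → summer learning loss → neighborhood income → parental involvement → commute time).
Every other variable lacks a causal path to at least one of principal tenure and commute time.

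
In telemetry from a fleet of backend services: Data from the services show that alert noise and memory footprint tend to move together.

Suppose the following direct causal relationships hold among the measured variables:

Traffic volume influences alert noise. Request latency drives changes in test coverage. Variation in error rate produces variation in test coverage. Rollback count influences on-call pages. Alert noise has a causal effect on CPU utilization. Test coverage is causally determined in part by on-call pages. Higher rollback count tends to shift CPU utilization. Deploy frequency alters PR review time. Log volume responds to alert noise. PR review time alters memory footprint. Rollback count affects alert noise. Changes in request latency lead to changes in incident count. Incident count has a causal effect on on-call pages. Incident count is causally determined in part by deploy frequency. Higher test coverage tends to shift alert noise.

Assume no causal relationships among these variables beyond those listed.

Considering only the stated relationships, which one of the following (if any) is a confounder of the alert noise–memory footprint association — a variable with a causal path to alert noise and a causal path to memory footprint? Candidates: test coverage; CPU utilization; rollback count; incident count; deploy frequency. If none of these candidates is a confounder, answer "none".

Deploy frequency causes alert noise (deploy frequency → incident count → on-call pages → test coverage → alert noise) and also causes memory footprint (deploy frequency → PR review time → memory footprint); it is a common cause of both.
Each of the other candidates lacks a causal path to at least one of alert noise and memory footprint, so they do not confound the relationship.

deploy frequency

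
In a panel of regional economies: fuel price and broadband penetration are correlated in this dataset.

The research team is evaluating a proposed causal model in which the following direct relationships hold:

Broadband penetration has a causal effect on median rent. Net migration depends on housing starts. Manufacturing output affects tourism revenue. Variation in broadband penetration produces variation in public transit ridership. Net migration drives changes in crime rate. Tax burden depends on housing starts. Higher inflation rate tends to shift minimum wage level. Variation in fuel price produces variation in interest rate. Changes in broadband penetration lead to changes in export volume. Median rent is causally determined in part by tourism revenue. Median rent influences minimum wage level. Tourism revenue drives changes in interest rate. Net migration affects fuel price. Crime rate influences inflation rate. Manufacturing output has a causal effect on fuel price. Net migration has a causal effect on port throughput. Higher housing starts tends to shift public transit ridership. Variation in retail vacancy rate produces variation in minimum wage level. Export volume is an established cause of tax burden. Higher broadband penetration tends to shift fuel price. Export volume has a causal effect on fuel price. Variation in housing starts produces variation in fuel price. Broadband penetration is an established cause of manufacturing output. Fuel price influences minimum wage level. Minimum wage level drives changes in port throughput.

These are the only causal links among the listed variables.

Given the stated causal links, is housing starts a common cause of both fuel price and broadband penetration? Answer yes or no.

Housing starts has no stated causal path to broadband penetration. A confounder must cause both variables, so housing starts does not qualify.

no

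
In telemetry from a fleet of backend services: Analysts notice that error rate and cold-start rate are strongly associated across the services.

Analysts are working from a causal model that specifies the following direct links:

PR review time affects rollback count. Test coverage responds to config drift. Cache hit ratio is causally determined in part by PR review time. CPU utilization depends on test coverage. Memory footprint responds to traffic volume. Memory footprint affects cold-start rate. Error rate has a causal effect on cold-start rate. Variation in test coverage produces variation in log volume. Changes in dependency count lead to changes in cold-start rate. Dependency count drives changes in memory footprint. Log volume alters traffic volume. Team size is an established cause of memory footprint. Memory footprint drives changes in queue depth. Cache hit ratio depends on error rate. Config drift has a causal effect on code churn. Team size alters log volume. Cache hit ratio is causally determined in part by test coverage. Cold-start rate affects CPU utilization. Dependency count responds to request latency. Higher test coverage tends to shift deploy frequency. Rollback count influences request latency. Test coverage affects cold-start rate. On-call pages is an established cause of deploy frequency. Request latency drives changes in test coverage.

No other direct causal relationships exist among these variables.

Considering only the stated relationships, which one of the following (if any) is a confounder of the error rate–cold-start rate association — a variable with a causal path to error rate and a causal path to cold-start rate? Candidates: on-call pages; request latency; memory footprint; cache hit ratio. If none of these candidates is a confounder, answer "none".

none

None of the listed candidates has causal paths to both error rate and cold-start rate in the stated relationships, so none is a common cause.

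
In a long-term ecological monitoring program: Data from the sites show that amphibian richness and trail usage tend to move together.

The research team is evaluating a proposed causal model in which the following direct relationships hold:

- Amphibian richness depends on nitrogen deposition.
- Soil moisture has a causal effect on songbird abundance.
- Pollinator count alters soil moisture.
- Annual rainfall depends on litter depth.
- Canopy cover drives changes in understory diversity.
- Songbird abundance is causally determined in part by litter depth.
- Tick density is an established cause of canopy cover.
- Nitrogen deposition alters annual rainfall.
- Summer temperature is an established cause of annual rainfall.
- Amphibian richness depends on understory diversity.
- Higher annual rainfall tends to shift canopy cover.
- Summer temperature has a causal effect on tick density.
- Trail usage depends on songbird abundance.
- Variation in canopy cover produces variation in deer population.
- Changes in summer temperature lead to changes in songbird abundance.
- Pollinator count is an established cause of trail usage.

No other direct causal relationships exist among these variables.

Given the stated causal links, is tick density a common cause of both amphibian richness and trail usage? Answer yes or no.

no

Tick density has no stated causal path to trail usage. A confounder must cause both variables, so tick density does not qualify.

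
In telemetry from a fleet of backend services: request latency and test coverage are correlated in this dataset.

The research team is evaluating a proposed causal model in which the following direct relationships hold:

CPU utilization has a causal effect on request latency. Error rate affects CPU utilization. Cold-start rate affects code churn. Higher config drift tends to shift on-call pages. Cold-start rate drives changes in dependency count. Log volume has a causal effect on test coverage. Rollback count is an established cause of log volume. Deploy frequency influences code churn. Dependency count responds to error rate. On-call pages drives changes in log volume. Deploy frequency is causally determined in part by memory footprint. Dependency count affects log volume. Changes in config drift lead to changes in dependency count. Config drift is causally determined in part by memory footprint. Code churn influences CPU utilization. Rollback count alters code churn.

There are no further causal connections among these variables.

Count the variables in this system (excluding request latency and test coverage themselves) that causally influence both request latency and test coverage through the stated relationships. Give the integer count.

4

The common causes are: cold-start rate (to request latency via cold-start rate → code churn → CPU utilization → request latency; to test coverage via cold-start rate → dependency count → log volume → test coverage); error rate (to request latency via error rate → CPU utilization → request latency; to test coverage via error rate → dependency count → log volume → test coverage); memory footprint (to request latency via memory footprint → deploy frequency → code churn → CPU utilization → request latency; to test coverage via memory footprint → config drift → dependency count → log volume → test coverage); rollback count (to request latency via rollback count → code churn → CPU utilization → request latency; to test coverage via rollback count → log volume → test coverage).
Every other variable lacks a causal path to at least one of request latency and test coverage.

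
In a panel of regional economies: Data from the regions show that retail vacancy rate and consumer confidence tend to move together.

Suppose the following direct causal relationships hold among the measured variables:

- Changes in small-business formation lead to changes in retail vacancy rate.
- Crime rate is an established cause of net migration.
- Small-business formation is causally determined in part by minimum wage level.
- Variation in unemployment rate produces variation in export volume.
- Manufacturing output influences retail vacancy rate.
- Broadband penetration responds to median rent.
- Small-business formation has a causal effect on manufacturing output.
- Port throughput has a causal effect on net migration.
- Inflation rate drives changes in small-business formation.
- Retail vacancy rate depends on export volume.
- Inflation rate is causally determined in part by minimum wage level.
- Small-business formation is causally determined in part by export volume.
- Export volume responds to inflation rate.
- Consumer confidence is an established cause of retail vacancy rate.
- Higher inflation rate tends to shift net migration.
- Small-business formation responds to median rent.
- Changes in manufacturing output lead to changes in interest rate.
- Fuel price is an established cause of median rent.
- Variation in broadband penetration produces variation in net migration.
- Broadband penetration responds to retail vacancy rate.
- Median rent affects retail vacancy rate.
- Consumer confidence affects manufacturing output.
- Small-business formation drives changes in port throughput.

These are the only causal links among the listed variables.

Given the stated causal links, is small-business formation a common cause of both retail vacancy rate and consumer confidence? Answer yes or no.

no

Small-business formation has no stated causal path to consumer confidence. A confounder must cause both variables, so small-business formation does not qualify.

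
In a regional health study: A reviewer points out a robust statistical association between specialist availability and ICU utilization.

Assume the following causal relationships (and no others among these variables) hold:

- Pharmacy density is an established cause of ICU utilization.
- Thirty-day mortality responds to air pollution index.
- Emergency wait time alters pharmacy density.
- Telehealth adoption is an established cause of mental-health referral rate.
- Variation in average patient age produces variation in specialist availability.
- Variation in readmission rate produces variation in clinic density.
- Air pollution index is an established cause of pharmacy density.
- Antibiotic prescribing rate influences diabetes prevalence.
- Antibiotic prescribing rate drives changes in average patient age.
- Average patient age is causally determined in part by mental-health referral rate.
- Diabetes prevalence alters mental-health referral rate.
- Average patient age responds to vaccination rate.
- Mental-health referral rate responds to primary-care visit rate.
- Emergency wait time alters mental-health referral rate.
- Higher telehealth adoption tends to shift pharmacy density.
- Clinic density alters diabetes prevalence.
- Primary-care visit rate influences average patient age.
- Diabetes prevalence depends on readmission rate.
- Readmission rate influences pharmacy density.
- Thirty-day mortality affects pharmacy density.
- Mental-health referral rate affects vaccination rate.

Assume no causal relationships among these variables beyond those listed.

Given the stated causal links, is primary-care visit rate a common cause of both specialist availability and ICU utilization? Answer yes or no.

Primary-care visit rate has no stated causal path to ICU utilization. A confounder must cause both variables, so primary-care visit rate does not qualify.

no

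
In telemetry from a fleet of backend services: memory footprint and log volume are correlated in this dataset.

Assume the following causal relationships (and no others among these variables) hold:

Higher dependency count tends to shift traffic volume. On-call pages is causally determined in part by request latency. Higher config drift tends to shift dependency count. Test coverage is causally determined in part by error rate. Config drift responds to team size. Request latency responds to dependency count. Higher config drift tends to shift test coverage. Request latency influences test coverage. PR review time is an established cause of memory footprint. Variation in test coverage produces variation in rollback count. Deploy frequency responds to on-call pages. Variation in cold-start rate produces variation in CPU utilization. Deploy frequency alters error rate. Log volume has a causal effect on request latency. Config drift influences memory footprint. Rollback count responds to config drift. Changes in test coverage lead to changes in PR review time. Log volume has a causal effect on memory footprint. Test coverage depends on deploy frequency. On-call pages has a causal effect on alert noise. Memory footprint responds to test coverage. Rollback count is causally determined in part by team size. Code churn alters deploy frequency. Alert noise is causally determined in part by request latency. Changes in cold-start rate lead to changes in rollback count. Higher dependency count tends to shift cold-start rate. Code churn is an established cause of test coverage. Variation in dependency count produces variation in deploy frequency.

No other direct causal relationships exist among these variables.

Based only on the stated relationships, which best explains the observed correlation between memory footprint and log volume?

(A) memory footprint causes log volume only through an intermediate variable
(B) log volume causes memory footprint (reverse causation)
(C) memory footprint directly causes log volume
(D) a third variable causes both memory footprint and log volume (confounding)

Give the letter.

B

The stated link runs log volume → memory footprint; memory footprint has no causal path to log volume. No variable causes both, so confounding is ruled out. The correlation reflects reverse causation.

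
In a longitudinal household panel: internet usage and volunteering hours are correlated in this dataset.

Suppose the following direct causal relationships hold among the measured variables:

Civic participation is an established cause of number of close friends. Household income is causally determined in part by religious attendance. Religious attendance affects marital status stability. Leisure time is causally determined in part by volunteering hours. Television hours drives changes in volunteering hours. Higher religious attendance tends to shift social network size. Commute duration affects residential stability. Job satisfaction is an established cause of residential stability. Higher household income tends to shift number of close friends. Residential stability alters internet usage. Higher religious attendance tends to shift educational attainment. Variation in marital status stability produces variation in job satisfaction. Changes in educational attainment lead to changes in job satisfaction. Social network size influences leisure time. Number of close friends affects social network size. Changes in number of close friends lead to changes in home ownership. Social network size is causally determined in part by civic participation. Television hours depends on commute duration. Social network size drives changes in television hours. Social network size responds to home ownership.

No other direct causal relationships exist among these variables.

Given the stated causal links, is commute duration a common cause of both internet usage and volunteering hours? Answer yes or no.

yes

Commute duration has a causal path to internet usage (commute duration → residential stability → internet usage) and to volunteering hours (commute duration → television hours → volunteering hours), so it is a common cause of both — a confounder.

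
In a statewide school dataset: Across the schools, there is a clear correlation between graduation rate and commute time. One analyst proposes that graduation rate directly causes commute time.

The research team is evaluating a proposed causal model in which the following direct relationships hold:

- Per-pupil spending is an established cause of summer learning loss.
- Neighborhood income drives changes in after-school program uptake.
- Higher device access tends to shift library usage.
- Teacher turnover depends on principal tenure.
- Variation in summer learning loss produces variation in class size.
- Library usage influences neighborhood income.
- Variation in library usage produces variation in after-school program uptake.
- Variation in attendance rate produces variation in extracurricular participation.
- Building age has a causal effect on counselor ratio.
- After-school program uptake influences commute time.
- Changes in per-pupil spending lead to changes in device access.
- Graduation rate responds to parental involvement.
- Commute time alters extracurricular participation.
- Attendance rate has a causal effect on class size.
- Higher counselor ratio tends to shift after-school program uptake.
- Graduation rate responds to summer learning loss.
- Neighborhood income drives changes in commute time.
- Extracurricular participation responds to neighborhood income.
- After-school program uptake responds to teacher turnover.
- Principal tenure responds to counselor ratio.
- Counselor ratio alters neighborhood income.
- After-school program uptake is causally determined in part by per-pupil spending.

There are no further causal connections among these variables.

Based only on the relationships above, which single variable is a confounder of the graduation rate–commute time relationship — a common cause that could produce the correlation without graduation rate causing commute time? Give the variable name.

Per-pupil spending has a causal path to graduation rate (per-pupil spending → summer learning loss → graduation rate) and a separate causal path to commute time (per-pupil spending → after-school program uptake → commute time), so it is a common cause of both.
No stated relationship gives graduation rate a causal route to commute time, so the correlation is explained by the shared upstream cause rather than a direct effect.

per-pupil spending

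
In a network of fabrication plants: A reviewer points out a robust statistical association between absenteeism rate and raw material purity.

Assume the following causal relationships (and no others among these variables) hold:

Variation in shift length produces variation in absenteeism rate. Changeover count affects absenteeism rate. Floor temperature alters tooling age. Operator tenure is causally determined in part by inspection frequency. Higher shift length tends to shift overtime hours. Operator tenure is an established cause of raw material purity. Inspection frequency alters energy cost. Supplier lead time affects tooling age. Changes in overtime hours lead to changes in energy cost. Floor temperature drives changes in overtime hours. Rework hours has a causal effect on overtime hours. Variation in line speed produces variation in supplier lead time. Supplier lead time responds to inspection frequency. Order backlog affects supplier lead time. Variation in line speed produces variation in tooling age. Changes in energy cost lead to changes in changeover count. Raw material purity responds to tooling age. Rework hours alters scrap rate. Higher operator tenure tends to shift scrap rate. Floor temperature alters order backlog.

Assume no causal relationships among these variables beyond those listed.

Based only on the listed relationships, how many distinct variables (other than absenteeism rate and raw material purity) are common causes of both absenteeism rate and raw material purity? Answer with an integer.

The common causes are: floor temperature (to absenteeism rate via floor temperature → overtime hours → energy cost → changeover count → absenteeism rate; to raw material purity via floor temperature → tooling age → raw material purity); inspection frequency (to absenteeism rate via inspection frequency → energy cost → changeover count → absenteeism rate; to raw material purity via inspection frequency → operator tenure → raw material purity).
Every other variable lacks a causal path to at least one of absenteeism rate and raw material purity.

2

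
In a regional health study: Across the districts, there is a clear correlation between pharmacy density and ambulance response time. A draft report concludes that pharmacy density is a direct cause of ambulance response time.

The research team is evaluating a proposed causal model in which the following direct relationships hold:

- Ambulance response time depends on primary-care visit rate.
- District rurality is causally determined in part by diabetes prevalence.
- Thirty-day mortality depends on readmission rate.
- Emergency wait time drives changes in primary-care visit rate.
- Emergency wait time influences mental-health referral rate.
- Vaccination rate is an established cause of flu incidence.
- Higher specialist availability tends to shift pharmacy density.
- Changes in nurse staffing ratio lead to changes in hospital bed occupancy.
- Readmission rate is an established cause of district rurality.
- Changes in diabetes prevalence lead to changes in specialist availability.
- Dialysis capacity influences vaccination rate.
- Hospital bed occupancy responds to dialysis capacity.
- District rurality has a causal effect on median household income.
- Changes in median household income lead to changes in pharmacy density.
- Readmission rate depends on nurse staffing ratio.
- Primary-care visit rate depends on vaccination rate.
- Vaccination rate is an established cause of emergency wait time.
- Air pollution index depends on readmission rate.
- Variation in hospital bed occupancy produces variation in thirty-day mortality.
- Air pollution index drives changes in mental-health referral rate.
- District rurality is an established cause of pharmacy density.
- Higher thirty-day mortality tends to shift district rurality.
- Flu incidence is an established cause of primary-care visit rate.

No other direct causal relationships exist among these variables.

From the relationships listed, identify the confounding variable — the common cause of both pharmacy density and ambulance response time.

dialysis capacity

Dialysis capacity has a causal path to pharmacy density (dialysis capacity → hospital bed occupancy → thirty-day mortality → district rurality → pharmacy density) and a separate causal path to ambulance response time (dialysis capacity → vaccination rate → primary-care visit rate → ambulance response time), so it is a common cause of both.
No stated relationship gives pharmacy density a causal route to ambulance response time, so the correlation is explained by the shared upstream cause rather than a direct effect.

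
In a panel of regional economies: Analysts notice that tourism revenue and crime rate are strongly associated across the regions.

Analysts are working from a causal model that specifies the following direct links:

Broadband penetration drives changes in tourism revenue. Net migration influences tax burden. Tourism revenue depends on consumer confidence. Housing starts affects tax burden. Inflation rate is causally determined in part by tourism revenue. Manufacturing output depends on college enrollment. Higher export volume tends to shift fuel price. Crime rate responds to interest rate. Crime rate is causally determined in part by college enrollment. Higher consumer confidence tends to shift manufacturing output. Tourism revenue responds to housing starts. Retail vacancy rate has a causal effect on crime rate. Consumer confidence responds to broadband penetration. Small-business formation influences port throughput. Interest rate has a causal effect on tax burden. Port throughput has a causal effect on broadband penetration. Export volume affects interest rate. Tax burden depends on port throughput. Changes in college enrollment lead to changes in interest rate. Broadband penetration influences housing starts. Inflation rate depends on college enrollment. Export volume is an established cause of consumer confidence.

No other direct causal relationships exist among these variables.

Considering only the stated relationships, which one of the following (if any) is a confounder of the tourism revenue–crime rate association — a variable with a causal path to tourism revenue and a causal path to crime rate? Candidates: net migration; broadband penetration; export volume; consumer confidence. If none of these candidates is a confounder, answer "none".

Export volume causes tourism revenue (export volume → consumer confidence → tourism revenue) and also causes crime rate (export volume → interest rate → crime rate); it is a common cause of both.
Each of the other candidates lacks a causal path to at least one of tourism revenue and crime rate, so they do not confound the relationship.

export volume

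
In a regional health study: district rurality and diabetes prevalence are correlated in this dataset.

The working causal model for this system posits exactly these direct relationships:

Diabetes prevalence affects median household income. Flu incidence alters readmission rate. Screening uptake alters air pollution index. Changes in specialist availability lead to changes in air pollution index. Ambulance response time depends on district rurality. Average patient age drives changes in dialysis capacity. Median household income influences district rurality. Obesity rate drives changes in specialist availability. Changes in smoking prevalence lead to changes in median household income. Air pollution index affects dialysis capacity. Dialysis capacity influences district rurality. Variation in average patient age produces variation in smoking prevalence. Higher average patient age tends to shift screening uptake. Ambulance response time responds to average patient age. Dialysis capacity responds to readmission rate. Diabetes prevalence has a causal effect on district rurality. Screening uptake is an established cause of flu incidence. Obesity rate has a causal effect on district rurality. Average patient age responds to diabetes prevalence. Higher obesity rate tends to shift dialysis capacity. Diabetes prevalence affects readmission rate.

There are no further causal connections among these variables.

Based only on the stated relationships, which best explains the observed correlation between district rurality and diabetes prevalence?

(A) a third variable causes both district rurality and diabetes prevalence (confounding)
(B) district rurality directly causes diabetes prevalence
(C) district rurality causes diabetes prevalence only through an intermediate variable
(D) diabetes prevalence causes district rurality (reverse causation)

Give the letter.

D

The stated link runs diabetes prevalence → district rurality; district rurality has no causal path to diabetes prevalence. No variable causes both, so confounding is ruled out. The correlation reflects reverse causation.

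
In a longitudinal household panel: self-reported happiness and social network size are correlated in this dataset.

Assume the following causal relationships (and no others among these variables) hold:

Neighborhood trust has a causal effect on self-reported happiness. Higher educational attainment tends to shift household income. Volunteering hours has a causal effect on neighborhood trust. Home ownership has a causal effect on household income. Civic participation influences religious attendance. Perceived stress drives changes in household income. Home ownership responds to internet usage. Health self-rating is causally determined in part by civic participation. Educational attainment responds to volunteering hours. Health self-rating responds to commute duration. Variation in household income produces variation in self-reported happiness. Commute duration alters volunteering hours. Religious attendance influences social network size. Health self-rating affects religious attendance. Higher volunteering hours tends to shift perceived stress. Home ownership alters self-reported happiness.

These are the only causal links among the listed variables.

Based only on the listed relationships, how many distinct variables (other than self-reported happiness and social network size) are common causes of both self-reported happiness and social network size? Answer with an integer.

1

The common causes are: commute duration (to self-reported happiness via commute duration → volunteering hours → neighborhood trust → self-reported happiness; to social network size via commute duration → health self-rating → religious attendance → social network size).
Every other variable lacks a causal path to at least one of self-reported happiness and social network size.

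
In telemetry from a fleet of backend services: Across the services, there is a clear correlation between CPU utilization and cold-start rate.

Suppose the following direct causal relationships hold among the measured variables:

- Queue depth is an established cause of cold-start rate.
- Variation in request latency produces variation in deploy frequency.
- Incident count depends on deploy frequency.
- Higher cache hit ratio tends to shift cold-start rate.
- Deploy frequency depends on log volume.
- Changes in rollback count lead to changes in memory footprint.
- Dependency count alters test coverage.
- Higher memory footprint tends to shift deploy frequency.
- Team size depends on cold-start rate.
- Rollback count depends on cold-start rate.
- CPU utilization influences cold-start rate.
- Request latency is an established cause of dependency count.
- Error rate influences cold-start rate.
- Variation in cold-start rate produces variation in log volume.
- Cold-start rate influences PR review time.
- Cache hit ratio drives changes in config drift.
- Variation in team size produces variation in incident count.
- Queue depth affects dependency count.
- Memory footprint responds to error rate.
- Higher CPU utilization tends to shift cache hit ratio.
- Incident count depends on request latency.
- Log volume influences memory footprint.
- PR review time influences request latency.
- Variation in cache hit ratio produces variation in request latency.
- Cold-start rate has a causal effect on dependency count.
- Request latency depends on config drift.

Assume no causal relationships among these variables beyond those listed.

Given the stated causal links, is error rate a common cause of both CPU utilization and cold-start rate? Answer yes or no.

Error rate has no stated causal path to CPU utilization. A confounder must cause both variables, so error rate does not qualify.

no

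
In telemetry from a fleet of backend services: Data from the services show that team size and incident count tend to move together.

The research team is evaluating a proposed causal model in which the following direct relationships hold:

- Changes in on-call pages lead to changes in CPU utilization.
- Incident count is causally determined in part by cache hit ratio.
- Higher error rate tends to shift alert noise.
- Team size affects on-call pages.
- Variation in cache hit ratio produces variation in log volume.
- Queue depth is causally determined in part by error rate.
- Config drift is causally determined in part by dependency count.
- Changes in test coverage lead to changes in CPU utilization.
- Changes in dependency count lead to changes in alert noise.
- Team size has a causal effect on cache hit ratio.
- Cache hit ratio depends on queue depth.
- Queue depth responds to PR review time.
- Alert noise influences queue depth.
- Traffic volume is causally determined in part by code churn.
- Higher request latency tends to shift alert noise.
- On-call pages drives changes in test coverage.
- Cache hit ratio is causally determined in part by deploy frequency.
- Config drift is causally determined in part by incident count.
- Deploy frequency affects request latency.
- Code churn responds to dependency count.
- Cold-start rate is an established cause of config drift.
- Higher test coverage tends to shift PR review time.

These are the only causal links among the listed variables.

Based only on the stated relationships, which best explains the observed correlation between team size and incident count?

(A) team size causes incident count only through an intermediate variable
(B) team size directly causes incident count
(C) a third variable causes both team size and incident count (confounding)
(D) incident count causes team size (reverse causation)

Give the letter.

Team size reaches incident count through team size → cache hit ratio → incident count — an indirect causal chain with no direct team size → incident count link. No variable causes both team size and incident count, so confounding is ruled out; the effect is mediated.

A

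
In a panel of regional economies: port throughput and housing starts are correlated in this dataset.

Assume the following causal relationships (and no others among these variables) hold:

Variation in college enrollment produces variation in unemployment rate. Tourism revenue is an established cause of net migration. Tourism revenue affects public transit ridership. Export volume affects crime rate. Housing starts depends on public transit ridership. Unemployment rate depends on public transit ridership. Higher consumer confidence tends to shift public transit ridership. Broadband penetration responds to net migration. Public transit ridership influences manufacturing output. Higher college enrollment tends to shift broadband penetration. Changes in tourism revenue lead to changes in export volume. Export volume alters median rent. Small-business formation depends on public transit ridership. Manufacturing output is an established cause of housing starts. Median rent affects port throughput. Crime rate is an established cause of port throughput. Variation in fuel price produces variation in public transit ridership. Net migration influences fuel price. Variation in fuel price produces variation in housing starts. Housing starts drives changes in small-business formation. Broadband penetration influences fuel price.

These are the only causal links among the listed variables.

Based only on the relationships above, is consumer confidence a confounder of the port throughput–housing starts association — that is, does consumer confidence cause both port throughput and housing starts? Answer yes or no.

Consumer confidence has no stated causal path to port throughput. A confounder must cause both variables, so consumer confidence does not qualify.

no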